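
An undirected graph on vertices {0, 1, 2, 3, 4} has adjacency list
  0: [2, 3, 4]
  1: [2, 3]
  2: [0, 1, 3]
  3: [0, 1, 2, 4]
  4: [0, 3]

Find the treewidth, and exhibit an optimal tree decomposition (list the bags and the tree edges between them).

Treewidth 2.
One optimal decomposition is:
Bags: B1 = {0, 2, 3}  B2 = {1, 2, 3}  B3 = {0, 3, 4}
Tree: B1–B2, B1–B3

Each bag holds 3 vertices, so the decomposition has width 2, which upper-bounds the treewidth. On the other hand G contains the 3-clique {0, 2, 3}. A clique must lie in a single bag of any decomposition, so no decomposition can have width below 2. Therefore the treewidth is 2.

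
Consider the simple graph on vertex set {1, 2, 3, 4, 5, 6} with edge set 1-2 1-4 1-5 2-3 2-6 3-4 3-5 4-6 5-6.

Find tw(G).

3

A width-3 tree decomposition is:
Bags: B1 = {1, 2, 3, 6}  B2 = {1, 3, 5, 6}  B3 = {1, 3, 4, 6}
Tree: B1–B2, B2–B3
The largest bag has 4 vertices, giving width 3; this decomposition certifies tw(G) ≤ 3. For the lower bound: the 4 vertex sets {2,3}, {1,5}, {6}, {4} are disjoint, each induces a connected subgraph, and every pair is joined by at least one edge of G. Contracting each set to a single vertex therefore yields K_{4} as a minor, and since treewidth is minor-monotone, tw(G) ≥ tw(K_{4}) = 3. The upper and lower bounds meet at 3, so that is the treewidth.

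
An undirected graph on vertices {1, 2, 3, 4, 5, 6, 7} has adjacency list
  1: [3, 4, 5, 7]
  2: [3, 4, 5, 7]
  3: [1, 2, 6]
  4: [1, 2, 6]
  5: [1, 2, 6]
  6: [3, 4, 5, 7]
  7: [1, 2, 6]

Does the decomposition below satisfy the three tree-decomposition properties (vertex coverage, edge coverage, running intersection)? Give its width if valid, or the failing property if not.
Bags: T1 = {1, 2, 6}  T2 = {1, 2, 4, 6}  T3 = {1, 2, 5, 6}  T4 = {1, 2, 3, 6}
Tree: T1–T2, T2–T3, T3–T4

A tree decomposition must satisfy three properties: every vertex lies in some bag; for every edge, both endpoints lie together in some bag; and for every vertex, the bags containing it form a connected subtree. Here vertex 7 appears in no bag, so the decomposition is invalid.

No — vertex 7 appears in no bag.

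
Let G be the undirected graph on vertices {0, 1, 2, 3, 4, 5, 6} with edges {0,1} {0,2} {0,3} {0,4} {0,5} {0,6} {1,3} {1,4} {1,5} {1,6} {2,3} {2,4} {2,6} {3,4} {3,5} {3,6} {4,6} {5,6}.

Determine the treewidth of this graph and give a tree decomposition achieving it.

Every bag has size at most 5, so the width is 5 − 1 = 4 and tw(G) ≤ 4. Conversely, {0, 1, 3, 4, 6} is a clique of size 5, and the vertices of any clique must share a bag in every tree decomposition; so some bag has ≥ 5 vertices and tw(G) ≥ 4. Hence tw(G) = 4 exactly.

Treewidth 4.
One such decomposition:
Bags: B1 = {0, 2, 3, 4, 6}  B2 = {0, 1, 3, 4, 6}  B3 = {0, 1, 3, 5, 6}
Tree: B1–B2, B2–B3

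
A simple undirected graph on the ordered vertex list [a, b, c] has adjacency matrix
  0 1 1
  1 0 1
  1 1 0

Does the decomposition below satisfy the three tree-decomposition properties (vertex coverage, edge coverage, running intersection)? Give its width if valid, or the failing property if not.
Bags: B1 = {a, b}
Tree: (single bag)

No — vertex c appears in no bag.

A tree decomposition must satisfy three properties: every vertex lies in some bag; for every edge, both endpoints lie together in some bag; and for every vertex, the bags containing it form a connected subtree. Here vertex c appears in no bag, so the decomposition is invalid.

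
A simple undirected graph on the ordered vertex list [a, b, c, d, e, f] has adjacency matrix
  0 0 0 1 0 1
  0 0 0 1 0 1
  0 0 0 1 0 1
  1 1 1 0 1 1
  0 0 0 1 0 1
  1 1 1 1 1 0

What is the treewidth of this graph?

A width-2 tree decomposition is:
Bags: B1 = {b, d, f}  B2 = {a, d, f}  B3 = {d, e, f}  B4 = {c, d, f}
Tree: B1–B2, B2–B3, B3–B4
Every bag has size at most 3, so the width is 3 − 1 = 2 and tw(G) ≤ 2. For the lower bound, the 3 vertices {d, e, f} are pairwise adjacent, and any tree decomposition puts a clique entirely inside one bag — forcing width ≥ 2. The upper and lower bounds meet at 2, so that is the treewidth.

2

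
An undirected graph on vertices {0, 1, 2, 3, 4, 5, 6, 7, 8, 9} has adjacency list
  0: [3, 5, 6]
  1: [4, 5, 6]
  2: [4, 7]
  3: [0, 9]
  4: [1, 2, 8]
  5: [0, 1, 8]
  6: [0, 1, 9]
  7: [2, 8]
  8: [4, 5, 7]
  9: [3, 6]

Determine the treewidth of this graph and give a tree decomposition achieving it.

Treewidth 2.
Bags: B1 = {3, 6, 9}  B2 = {0, 3, 6}  B3 = {0, 1, 6}  B4 = {0, 1, 5}  B5 = {1, 4, 5}  B6 = {4, 5, 8}  B7 = {2, 4, 8}  B8 = {2, 7, 8}
Tree: B1–B2, B2–B3, B3–B4, B4–B5, B5–B6, B6–B7, B7–B8

Each bag holds 3 vertices, so the decomposition has width 2, which upper-bounds the treewidth. The edges 9–3–0–6–9 form a cycle, so G is not a tree and its treewidth is at least 2. The upper and lower bounds meet at 2, so that is the treewidth.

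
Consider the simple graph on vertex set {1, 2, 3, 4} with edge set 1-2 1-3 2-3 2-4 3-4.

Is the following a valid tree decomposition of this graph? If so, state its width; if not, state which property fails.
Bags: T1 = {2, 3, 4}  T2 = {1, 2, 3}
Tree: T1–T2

Yes; width 2.

Checking the three conditions: (i) the bags cover all of {1, 2, 3, 4}; (ii) for each edge, some bag contains both endpoints; (iii) the bags containing any fixed vertex form a subtree. All hold, so the decomposition is valid with width 3 − 1 = 2.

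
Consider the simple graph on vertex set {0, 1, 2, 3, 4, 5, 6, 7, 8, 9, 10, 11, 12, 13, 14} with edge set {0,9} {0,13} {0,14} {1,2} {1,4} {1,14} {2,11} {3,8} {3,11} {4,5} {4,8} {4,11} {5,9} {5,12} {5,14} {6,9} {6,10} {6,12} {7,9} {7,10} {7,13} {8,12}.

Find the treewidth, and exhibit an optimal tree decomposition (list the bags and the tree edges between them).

Treewidth 3.
Bags: B1 = {1, 2, 3, 11}  B2 = {1, 3, 4, 11}  B3 = {1, 3, 4, 8}  B4 = {1, 4, 8, 14}  B5 = {4, 5, 8, 14}  B6 = {5, 8, 12, 14}  B7 = {0, 5, 12, 14}  B8 = {0, 5, 9, 12}  B9 = {0, 6, 9, 12}  B10 = {0, 6, 9, 13}  B11 = {6, 7, 9, 13}  B12 = {6, 7, 10, 13}
Tree: B1–B2, B2–B3, B3–B4, B4–B5, B5–B6, B6–B7, B7–B8, B8–B9, B9–B10, B10–B11, B11–B12

The largest bag has 4 vertices, giving width 3; this decomposition certifies tw(G) ≤ 3. For the lower bound: the 4 vertex sets {2,3,11}, {1}, {4}, {5,8,12,14} are disjoint, each induces a connected subgraph, and every pair is joined by at least one edge of G. Contracting each set to a single vertex therefore yields K_{4} as a minor, and since treewidth is minor-monotone, tw(G) ≥ tw(K_{4}) = 3. Combining the bounds, tw(G) = 3.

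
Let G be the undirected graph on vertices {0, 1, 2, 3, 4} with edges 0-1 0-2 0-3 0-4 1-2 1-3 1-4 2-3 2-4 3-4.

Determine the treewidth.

A width-4 tree decomposition is:
Bags: B1 = {0, 1, 2, 3, 4}
Tree: (single bag)
With just one bag of size 5, the width is 5 − 1 = 4, so tw(G) ≤ 4. On the other hand G contains the 5-clique {0, 1, 2, 3, 4}. A clique must lie in a single bag of any decomposition, so no decomposition can have width below 4. Combining the bounds, tw(G) = 4.

4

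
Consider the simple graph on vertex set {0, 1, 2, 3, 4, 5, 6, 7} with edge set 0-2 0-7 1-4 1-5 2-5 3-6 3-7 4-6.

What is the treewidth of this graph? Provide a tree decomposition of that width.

Every bag has size at most 3, so the width is 3 − 1 = 2 and tw(G) ≤ 2. The edges 3–7–0–2–5–1–4–6–3 form a cycle, so G is not a tree and its treewidth is at least 2. Therefore the treewidth is 2.

Treewidth 2.
One such decomposition:
Bags: B1 = {0, 3, 7}  B2 = {0, 2, 3}  B3 = {2, 3, 5}  B4 = {1, 3, 5}  B5 = {1, 3, 4}  B6 = {3, 4, 6}
Tree: B1–B2, B2–B3, B3–B4, B4–B5, B5–B6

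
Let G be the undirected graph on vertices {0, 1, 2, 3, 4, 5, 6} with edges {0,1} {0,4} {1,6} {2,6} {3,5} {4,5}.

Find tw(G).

1

A width-1 tree decomposition is:
Bags: B1 = {3, 5}  B2 = {4, 5}  B3 = {0, 4}  B4 = {0, 1}  B5 = {1, 6}  B6 = {2, 6}
Tree: B1–B2, B2–B3, B3–B4, B4–B5, B5–B6
The largest bag has 2 vertices, giving width 1; this decomposition certifies tw(G) ≤ 1. Any graph with an edge has treewidth ≥ 1, and G has the edge 3–5. Combining the bounds, tw(G) = 1.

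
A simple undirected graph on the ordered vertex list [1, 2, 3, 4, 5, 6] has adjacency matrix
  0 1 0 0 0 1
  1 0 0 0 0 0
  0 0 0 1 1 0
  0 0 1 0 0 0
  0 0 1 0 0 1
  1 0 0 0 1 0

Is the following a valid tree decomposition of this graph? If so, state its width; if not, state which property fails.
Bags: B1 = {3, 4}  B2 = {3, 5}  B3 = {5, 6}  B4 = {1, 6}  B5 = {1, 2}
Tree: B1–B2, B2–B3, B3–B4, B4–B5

Yes; width 1.

Checking the three conditions: (i) the bags cover all of {1, 2, 3, 4, 5, 6}; (ii) for each edge, some bag contains both endpoints; (iii) the bags containing any fixed vertex form a subtree. All hold, so the decomposition is valid with width 2 − 1 = 1.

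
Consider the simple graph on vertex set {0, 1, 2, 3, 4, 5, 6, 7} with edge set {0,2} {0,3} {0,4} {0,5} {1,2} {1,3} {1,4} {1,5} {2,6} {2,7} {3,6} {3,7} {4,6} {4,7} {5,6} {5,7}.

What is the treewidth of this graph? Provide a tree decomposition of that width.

Treewidth 4.
One optimal decomposition is:
Bags: B1 = {0, 1, 5, 6, 7}  B2 = {0, 1, 4, 6, 7}  B3 = {0, 1, 3, 6, 7}  B4 = {0, 1, 2, 6, 7}
Tree: B1–B2, B2–B3, B3–B4

The largest bag has 5 vertices, giving width 4; this decomposition certifies tw(G) ≤ 4. For the lower bound: the 5 vertex sets {1,5}, {4,7}, {3,6}, {0}, {2} are disjoint, each induces a connected subgraph, and every pair is joined by at least one edge of G. Contracting each set to a single vertex therefore yields K_{5} as a minor, and since treewidth is minor-monotone, tw(G) ≥ tw(K_{5}) = 4. The upper and lower bounds meet at 4, so that is the treewidth.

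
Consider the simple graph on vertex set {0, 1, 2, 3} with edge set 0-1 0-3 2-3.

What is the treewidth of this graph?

1

A width-1 tree decomposition is:
Bags: B1 = {0, 1}  B2 = {0, 3}  B3 = {2, 3}
Tree: B1–B2, B2–B3
Every bag has size at most 2, so the width is 2 − 1 = 1 and tw(G) ≤ 1. Since G has at least one edge (e.g. 1–0), it is not an edgeless graph, so tw(G) ≥ 1. The upper and lower bounds meet at 1, so that is the treewidth.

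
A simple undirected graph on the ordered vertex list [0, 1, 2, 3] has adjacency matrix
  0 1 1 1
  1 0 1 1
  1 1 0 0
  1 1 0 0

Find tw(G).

2

A width-2 tree decomposition is:
Bags: B1 = {0, 1, 3}  B2 = {0, 1, 2}
Tree: B1–B2
Each bag holds 3 vertices, so the decomposition has width 2, which upper-bounds the treewidth. Conversely, {0, 1, 2} is a clique of size 3, and the vertices of any clique must share a bag in every tree decomposition; so some bag has ≥ 3 vertices and tw(G) ≥ 2. Combining the bounds, tw(G) = 2.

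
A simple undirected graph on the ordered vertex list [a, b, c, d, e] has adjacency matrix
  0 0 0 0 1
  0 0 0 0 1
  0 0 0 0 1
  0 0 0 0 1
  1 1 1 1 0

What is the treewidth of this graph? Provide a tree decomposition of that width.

Treewidth 1.
One optimal decomposition is:
Bags: B1 = {d, e}  B2 = {c, e}  B3 = {a, e}  B4 = {b, e}
Tree: B1–B2, B1–B3, B1–B4

Every bag has size at most 2, so the width is 2 − 1 = 1 and tw(G) ≤ 1. Since G has at least one edge (e.g. e–d), it is not an edgeless graph, so tw(G) ≥ 1. The upper and lower bounds meet at 1, so that is the treewidth.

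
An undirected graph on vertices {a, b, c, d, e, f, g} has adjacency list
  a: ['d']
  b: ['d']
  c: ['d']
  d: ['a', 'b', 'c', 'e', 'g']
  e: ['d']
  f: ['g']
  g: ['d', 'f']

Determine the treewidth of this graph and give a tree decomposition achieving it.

Treewidth 1.
Bags: B1 = {f, g}  B2 = {d, g}  B3 = {b, d}  B4 = {d, e}  B5 = {a, d}  B6 = {c, d}
Tree: B1–B2, B2–B3, B3–B4, B2–B5, B2–B6

Each bag holds 2 vertices, so the decomposition has width 1, which upper-bounds the treewidth. G has an edge, so its treewidth is at least 1. Combining the bounds, tw(G) = 1.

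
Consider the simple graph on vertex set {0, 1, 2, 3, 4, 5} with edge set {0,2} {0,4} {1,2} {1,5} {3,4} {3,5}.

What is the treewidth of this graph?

A width-2 tree decomposition is:
Bags: B1 = {0, 3, 4}  B2 = {0, 3, 5}  B3 = {0, 1, 5}  B4 = {0, 1, 2}
Tree: B1–B2, B2–B3, B3–B4
Each bag holds 3 vertices, so the decomposition has width 2, which upper-bounds the treewidth. For the lower bound, G contains the cycle 0–4–3–5–1–2–0, so G is not a forest; only forests have treewidth ≤ 1, hence tw(G) ≥ 2. Hence tw(G) = 2 exactly.

2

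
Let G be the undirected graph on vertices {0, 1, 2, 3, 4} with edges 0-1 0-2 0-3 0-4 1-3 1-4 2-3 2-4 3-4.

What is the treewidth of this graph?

3

A width-3 tree decomposition is:
Bags: B1 = {0, 2, 3, 4}  B2 = {0, 1, 3, 4}
Tree: B1–B2
The largest bag has 4 vertices, giving width 3; this decomposition certifies tw(G) ≤ 3. Conversely, {0, 1, 3, 4} is a clique of size 4, and the vertices of any clique must share a bag in every tree decomposition; so some bag has ≥ 4 vertices and tw(G) ≥ 3. Combining the bounds, tw(G) = 3.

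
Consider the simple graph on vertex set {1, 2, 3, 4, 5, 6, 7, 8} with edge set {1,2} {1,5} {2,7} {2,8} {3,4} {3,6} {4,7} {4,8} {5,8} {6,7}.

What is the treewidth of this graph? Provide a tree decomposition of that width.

The largest bag has 3 vertices, giving width 2; this decomposition certifies tw(G) ≤ 2. Since 6–3–4–7–6 is a cycle in G, G is not acyclic. Forests are exactly the graphs of treewidth ≤ 1, so tw(G) ≥ 2. Hence tw(G) = 2 exactly.

Treewidth 2.
Bags: B1 = {3, 6, 7}  B2 = {3, 4, 7}  B3 = {2, 4, 7}  B4 = {2, 4, 8}  B5 = {1, 2, 8}  B6 = {1, 5, 8}
Tree: B1–B2, B2–B3, B3–B4, B4–B5, B5–B6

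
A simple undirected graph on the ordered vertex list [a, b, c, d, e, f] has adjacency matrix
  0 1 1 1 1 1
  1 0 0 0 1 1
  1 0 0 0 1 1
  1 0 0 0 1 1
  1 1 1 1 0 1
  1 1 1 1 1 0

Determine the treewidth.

A width-3 tree decomposition is:
Bags: B1 = {a, b, e, f}  B2 = {a, c, e, f}  B3 = {a, d, e, f}
Tree: B1–B2, B1–B3
The largest bag has 4 vertices, giving width 3; this decomposition certifies tw(G) ≤ 3. On the other hand G contains the 4-clique {a, d, e, f}. A clique must lie in a single bag of any decomposition, so no decomposition can have width below 3. Hence tw(G) = 3 exactly.

3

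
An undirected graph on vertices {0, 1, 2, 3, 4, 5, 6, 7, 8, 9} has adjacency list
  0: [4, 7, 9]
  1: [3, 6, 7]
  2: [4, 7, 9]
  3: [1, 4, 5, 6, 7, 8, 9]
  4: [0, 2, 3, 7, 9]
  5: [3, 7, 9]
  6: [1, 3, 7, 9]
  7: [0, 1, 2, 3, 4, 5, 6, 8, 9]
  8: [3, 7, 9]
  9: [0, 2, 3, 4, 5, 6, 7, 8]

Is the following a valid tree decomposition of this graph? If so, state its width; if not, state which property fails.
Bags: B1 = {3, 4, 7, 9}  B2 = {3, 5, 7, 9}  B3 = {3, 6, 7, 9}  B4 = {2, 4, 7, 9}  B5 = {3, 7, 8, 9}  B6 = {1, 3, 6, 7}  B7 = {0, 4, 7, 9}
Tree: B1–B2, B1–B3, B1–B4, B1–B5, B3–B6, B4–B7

Yes; width 3.

Every vertex of G appears in some bag (union = {0, 1, 2, 3, 4, 5, 6, 7, 8, 9}); every edge is covered by a bag; and for each vertex v the set of bags containing v is connected in the bag tree. The decomposition is therefore valid. The largest bag has 4 vertices, so the width is 3.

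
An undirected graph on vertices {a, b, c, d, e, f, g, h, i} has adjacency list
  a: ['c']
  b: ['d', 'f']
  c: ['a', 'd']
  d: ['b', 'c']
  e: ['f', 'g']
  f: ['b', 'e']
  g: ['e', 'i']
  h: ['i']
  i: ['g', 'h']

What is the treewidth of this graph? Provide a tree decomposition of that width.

Every bag has size at most 2, so the width is 2 − 1 = 1 and tw(G) ≤ 1. G has an edge, so its treewidth is at least 1. The upper and lower bounds meet at 1, so that is the treewidth.

Treewidth 1.
One such decomposition:
Bags: B1 = {h, i}  B2 = {g, i}  B3 = {e, g}  B4 = {e, f}  B5 = {b, f}  B6 = {b, d}  B7 = {c, d}  B8 = {a, c}
Tree: B1–B2, B2–B3, B3–B4, B4–B5, B5–B6, B6–B7, B7–B8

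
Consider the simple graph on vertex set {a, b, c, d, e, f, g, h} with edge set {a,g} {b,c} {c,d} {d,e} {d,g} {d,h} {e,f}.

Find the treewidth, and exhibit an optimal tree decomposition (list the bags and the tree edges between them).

Every bag has size at most 2, so the width is 2 − 1 = 1 and tw(G) ≤ 1. Any graph with an edge has treewidth ≥ 1, and G has the edge h–d. Therefore the treewidth is 1.

Treewidth 1.
One such decomposition:
Bags: B1 = {d, h}  B2 = {d, g}  B3 = {c, d}  B4 = {d, e}  B5 = {e, f}  B6 = {a, g}  B7 = {b, c}
Tree: B1–B2, B2–B3, B2–B4, B4–B5, B2–B6, B3–B7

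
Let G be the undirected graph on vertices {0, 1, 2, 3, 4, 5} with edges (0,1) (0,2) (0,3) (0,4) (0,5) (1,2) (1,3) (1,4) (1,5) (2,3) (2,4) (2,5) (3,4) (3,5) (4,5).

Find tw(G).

A width-5 tree decomposition is:
Bags: B1 = {0, 1, 2, 3, 4, 5}
Tree: (single bag)
A single bag containing all 6 vertices is trivially a valid decomposition of width 5. For the lower bound, the 6 vertices {0, 1, 2, 3, 4, 5} are pairwise adjacent, and any tree decomposition puts a clique entirely inside one bag — forcing width ≥ 5. The upper and lower bounds meet at 5, so that is the treewidth.

5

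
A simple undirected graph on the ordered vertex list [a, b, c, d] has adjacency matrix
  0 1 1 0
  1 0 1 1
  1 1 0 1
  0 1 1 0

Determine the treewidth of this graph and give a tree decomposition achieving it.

Each bag holds 3 vertices, so the decomposition has width 2, which upper-bounds the treewidth. On the other hand G contains the 3-clique {b, c, d}. A clique must lie in a single bag of any decomposition, so no decomposition can have width below 2. Hence tw(G) = 2 exactly.

Treewidth 2.
One such decomposition:
Bags: B1 = {a, b, c}  B2 = {b, c, d}
Tree: B1–B2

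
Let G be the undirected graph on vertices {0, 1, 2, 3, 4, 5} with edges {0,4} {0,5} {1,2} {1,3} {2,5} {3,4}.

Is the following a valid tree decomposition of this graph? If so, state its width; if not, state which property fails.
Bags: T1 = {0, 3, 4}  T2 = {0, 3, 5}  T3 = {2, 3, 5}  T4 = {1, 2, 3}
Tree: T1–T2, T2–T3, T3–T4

Yes; width 2.

Vertex coverage: the bags together contain {0, 1, 2, 3, 4, 5}, the full vertex set. Edge coverage: each edge of G has both endpoints in at least one bag. Running intersection: for every vertex, the bags containing it form a connected subtree. All three properties hold, so this is a valid tree decomposition of width max|bag| − 1 = 2, and hence tw(G) ≤ 2.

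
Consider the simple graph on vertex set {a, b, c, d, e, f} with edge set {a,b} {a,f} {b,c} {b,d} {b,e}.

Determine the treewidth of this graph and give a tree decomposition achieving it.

Treewidth 1.
One such decomposition:
Bags: B1 = {b, d}  B2 = {b, e}  B3 = {a, b}  B4 = {a, f}  B5 = {b, c}
Tree: B1–B2, B1–B3, B3–B4, B3–B5

Each bag holds 2 vertices, so the decomposition has width 1, which upper-bounds the treewidth. Since G has at least one edge (e.g. d–b), it is not an edgeless graph, so tw(G) ≥ 1. Hence tw(G) = 1 exactly.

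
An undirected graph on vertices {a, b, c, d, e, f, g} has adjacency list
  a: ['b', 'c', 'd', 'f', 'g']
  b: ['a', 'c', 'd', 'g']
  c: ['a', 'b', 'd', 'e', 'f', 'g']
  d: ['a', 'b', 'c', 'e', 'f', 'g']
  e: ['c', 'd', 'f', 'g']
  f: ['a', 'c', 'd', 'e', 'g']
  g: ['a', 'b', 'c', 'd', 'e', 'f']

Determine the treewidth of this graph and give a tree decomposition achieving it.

The largest bag has 5 vertices, giving width 4; this decomposition certifies tw(G) ≤ 4. On the other hand G contains the 5-clique {c, d, e, f, g}. A clique must lie in a single bag of any decomposition, so no decomposition can have width below 4. Hence tw(G) = 4 exactly.

Treewidth 4.
One optimal decomposition is:
Bags: B1 = {c, d, e, f, g}  B2 = {a, c, d, f, g}  B3 = {a, b, c, d, g}
Tree: B1–B2, B2–B3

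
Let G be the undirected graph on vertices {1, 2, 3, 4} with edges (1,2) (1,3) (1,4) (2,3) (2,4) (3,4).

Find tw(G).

3

A width-3 tree decomposition is:
Bags: B1 = {1, 2, 3, 4}
Tree: (single bag)
With just one bag of size 4, the width is 4 − 1 = 3, so tw(G) ≤ 3. On the other hand G contains the 4-clique {1, 2, 3, 4}. A clique must lie in a single bag of any decomposition, so no decomposition can have width below 3. The upper and lower bounds meet at 3, so that is the treewidth.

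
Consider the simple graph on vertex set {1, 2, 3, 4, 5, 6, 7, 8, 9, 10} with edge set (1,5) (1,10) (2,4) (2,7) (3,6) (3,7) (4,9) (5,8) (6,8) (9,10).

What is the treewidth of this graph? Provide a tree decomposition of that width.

Treewidth 2.
One such decomposition:
Bags: B1 = {5, 6, 8}  B2 = {1, 5, 6}  B3 = {1, 6, 10}  B4 = {6, 9, 10}  B5 = {4, 6, 9}  B6 = {2, 4, 6}  B7 = {2, 6, 7}  B8 = {3, 6, 7}
Tree: B1–B2, B2–B3, B3–B4, B4–B5, B5–B6, B6–B7, B7–B8

Each bag holds 3 vertices, so the decomposition has width 2, which upper-bounds the treewidth. The edges 6–8–5–1–10–9–4–2–7–3–6 form a cycle, so G is not a tree and its treewidth is at least 2. Therefore the treewidth is 2.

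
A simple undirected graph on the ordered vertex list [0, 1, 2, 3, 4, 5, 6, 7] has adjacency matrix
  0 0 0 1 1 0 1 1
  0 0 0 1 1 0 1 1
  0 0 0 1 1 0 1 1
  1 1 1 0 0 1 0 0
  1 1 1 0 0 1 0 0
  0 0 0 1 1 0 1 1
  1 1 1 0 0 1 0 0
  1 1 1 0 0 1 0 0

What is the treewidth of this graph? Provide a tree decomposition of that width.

Treewidth 4.
One such decomposition:
Bags: B1 = {0, 1, 2, 5, 6}  B2 = {0, 1, 2, 4, 5}  B3 = {0, 1, 2, 5, 7}  B4 = {0, 1, 2, 3, 5}
Tree: B1–B2, B2–B3, B3–B4

Every bag has size at most 5, so the width is 5 − 1 = 4 and tw(G) ≤ 4. For the lower bound: the 5 vertex sets {0,6}, {2,4}, {5,7}, {1}, {3} are disjoint, each induces a connected subgraph, and every pair is joined by at least one edge of G. Contracting each set to a single vertex therefore yields K_{5} as a minor, and since treewidth is minor-monotone, tw(G) ≥ tw(K_{5}) = 4. Hence tw(G) = 4 exactly.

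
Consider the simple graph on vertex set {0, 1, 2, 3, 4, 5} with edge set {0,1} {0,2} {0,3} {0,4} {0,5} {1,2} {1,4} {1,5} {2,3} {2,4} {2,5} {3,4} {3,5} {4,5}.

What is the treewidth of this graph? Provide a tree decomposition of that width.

Every bag has size at most 5, so the width is 5 − 1 = 4 and tw(G) ≤ 4. Conversely, {0, 1, 2, 4, 5} is a clique of size 5, and the vertices of any clique must share a bag in every tree decomposition; so some bag has ≥ 5 vertices and tw(G) ≥ 4. Therefore the treewidth is 4.

Treewidth 4.
One optimal decomposition is:
Bags: B1 = {0, 1, 2, 4, 5}  B2 = {0, 2, 3, 4, 5}
Tree: B1–B2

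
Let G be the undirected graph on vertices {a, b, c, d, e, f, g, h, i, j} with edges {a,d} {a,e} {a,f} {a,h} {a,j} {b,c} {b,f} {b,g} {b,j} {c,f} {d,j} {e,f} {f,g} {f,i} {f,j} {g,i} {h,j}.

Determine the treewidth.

2

A width-2 tree decomposition is:
Bags: B1 = {b, c, f}  B2 = {b, f, g}  B3 = {f, g, i}  B4 = {b, f, j}  B5 = {a, f, j}  B6 = {a, e, f}  B7 = {a, d, j}  B8 = {a, h, j}
Tree: B1–B2, B2–B3, B1–B4, B4–B5, B5–B6, B5–B7, B7–B8
Every bag has size at most 3, so the width is 3 − 1 = 2 and tw(G) ≤ 2. On the other hand G contains the 3-clique {a, d, j}. A clique must lie in a single bag of any decomposition, so no decomposition can have width below 2. The upper and lower bounds meet at 2, so that is the treewidth.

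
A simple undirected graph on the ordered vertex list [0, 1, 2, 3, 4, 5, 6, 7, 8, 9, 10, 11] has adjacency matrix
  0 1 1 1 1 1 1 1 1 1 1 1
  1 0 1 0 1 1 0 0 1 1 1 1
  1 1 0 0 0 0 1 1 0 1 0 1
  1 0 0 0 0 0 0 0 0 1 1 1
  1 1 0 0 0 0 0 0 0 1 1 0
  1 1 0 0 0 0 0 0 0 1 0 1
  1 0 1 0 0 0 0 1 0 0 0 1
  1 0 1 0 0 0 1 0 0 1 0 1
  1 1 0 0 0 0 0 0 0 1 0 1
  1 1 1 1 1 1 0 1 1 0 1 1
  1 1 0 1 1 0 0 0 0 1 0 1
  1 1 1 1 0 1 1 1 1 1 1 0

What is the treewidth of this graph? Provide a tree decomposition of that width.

Treewidth 4.
One optimal decomposition is:
Bags: B1 = {0, 3, 9, 10, 11}  B2 = {0, 1, 9, 10, 11}  B3 = {0, 1, 5, 9, 11}  B4 = {0, 1, 8, 9, 11}  B5 = {0, 1, 2, 9, 11}  B6 = {0, 1, 4, 9, 10}  B7 = {0, 2, 7, 9, 11}  B8 = {0, 2, 6, 7, 11}
Tree: B1–B2, B2–B3, B2–B4, B4–B5, B2–B6, B5–B7, B7–B8

The largest bag has 5 vertices, giving width 4; this decomposition certifies tw(G) ≤ 4. Conversely, {0, 1, 8, 9, 11} is a clique of size 5, and the vertices of any clique must share a bag in every tree decomposition; so some bag has ≥ 5 vertices and tw(G) ≥ 4. Combining the bounds, tw(G) = 4.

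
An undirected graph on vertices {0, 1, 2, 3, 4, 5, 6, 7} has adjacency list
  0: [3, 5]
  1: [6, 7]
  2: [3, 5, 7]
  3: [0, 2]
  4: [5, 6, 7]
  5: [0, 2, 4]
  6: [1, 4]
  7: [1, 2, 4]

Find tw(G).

A width-2 tree decomposition is:
Bags: B1 = {1, 4, 6}  B2 = {1, 4, 7}  B3 = {4, 5, 7}  B4 = {2, 5, 7}  B5 = {0, 2, 5}  B6 = {0, 2, 3}
Tree: B1–B2, B2–B3, B3–B4, B4–B5, B5–B6
The largest bag has 3 vertices, giving width 2; this decomposition certifies tw(G) ≤ 2. The edges 6–1–7–4–6 form a cycle, so G is not a tree and its treewidth is at least 2. The upper and lower bounds meet at 2, so that is the treewidth.

2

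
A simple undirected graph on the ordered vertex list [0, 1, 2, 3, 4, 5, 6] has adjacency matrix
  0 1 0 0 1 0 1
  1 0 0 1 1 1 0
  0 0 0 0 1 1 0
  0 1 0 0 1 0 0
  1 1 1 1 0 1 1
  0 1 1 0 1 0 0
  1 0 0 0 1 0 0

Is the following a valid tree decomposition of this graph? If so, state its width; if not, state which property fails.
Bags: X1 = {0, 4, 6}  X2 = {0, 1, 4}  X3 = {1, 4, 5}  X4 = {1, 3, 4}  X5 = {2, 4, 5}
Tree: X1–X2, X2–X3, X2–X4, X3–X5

Checking the three conditions: (i) the bags cover all of {0, 1, 2, 3, 4, 5, 6}; (ii) for each edge, some bag contains both endpoints; (iii) the bags containing any fixed vertex form a subtree. All hold, so the decomposition is valid with width 3 − 1 = 2.

Yes; width 2.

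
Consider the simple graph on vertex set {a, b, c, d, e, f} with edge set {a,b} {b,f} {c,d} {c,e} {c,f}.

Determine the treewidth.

1

A width-1 tree decomposition is:
Bags: B1 = {c, f}  B2 = {b, f}  B3 = {c, e}  B4 = {c, d}  B5 = {a, b}
Tree: B1–B2, B1–B3, B1–B4, B2–B5
The largest bag has 2 vertices, giving width 1; this decomposition certifies tw(G) ≤ 1. Any graph with an edge has treewidth ≥ 1, and G has the edge c–f. Combining the bounds, tw(G) = 1.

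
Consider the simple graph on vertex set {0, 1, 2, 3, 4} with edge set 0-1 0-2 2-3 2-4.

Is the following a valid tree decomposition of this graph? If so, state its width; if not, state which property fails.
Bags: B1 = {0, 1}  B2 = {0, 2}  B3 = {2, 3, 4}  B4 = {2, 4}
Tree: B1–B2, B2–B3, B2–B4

A tree decomposition must satisfy three properties: every vertex lies in some bag; for every edge, both endpoints lie together in some bag; and for every vertex, the bags containing it form a connected subtree. Here bags containing vertex 4 are not connected in the tree, so the decomposition is invalid.

No — bags containing vertex 4 are not connected in the tree.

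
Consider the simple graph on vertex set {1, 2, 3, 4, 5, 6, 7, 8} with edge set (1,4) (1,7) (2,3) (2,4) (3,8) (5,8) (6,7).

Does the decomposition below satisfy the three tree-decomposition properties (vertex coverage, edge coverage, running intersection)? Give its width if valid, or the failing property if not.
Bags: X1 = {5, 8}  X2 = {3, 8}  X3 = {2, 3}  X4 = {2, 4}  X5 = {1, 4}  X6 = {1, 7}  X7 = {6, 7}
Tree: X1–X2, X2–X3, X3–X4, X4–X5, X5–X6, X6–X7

Yes; width 1.

Every vertex of G appears in some bag (union = {1, 2, 3, 4, 5, 6, 7, 8}); every edge is covered by a bag; and for each vertex v the set of bags containing v is connected in the bag tree. The decomposition is therefore valid. The largest bag has 2 vertices, so the width is 1.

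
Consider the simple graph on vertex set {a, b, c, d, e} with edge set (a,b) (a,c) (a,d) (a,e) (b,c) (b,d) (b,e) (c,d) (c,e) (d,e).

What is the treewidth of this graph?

A width-4 tree decomposition is:
Bags: B1 = {a, b, c, d, e}
Tree: (single bag)
With just one bag of size 5, the width is 5 − 1 = 4, so tw(G) ≤ 4. Conversely, {a, b, c, d, e} is a clique of size 5, and the vertices of any clique must share a bag in every tree decomposition; so some bag has ≥ 5 vertices and tw(G) ≥ 4. Combining the bounds, tw(G) = 4.

4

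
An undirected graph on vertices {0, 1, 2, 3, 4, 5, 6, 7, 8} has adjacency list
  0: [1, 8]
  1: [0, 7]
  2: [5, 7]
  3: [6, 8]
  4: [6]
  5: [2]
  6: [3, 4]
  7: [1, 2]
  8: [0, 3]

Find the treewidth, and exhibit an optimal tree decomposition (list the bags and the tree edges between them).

Each bag holds 2 vertices, so the decomposition has width 1, which upper-bounds the treewidth. G has an edge, so its treewidth is at least 1. Hence tw(G) = 1 exactly.

Treewidth 1.
Bags: B1 = {4, 6}  B2 = {3, 6}  B3 = {3, 8}  B4 = {0, 8}  B5 = {0, 1}  B6 = {1, 7}  B7 = {2, 7}  B8 = {2, 5}
Tree: B1–B2, B2–B3, B3–B4, B4–B5, B5–B6, B6–B7, B7–B8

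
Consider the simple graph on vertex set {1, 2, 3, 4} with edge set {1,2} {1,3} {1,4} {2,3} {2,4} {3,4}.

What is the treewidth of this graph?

A width-3 tree decomposition is:
Bags: B1 = {1, 2, 3, 4}
Tree: (single bag)
With just one bag of size 4, the width is 4 − 1 = 3, so tw(G) ≤ 3. Conversely, {1, 2, 3, 4} is a clique of size 4, and the vertices of any clique must share a bag in every tree decomposition; so some bag has ≥ 4 vertices and tw(G) ≥ 3. Therefore the treewidth is 3.

3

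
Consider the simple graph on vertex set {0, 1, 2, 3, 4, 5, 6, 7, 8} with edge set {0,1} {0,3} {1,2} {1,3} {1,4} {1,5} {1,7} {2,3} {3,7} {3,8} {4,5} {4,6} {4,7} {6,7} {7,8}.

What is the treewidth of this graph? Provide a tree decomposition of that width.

Treewidth 2.
One optimal decomposition is:
Bags: B1 = {1, 3, 7}  B2 = {3, 7, 8}  B3 = {0, 1, 3}  B4 = {1, 4, 7}  B5 = {1, 4, 5}  B6 = {4, 6, 7}  B7 = {1, 2, 3}
Tree: B1–B2, B1–B3, B1–B4, B4–B5, B4–B6, B3–B7

Each bag holds 3 vertices, so the decomposition has width 2, which upper-bounds the treewidth. On the other hand G contains the 3-clique {3, 7, 8}. A clique must lie in a single bag of any decomposition, so no decomposition can have width below 2. Therefore the treewidth is 2.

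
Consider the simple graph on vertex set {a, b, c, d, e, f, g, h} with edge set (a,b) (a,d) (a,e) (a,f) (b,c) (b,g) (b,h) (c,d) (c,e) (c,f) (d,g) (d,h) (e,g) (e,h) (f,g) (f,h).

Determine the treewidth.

4

A width-4 tree decomposition is:
Bags: B1 = {a, c, d, g, h}  B2 = {a, c, f, g, h}  B3 = {a, b, c, g, h}  B4 = {a, c, e, g, h}
Tree: B1–B2, B2–B3, B3–B4
Every bag has size at most 5, so the width is 5 − 1 = 4 and tw(G) ≤ 4. For the lower bound: the 5 vertex sets {a,d}, {f,h}, {b,c}, {g}, {e} are disjoint, each induces a connected subgraph, and every pair is joined by at least one edge of G. Contracting each set to a single vertex therefore yields K_{5} as a minor, and since treewidth is minor-monotone, tw(G) ≥ tw(K_{5}) = 4. Hence tw(G) = 4 exactly.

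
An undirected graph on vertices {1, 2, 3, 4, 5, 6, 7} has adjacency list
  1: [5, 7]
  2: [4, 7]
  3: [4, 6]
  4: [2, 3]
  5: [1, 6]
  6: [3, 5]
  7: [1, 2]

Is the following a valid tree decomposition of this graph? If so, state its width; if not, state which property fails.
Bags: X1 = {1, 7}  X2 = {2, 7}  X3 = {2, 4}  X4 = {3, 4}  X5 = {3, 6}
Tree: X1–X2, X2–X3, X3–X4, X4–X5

A tree decomposition must satisfy three properties: every vertex lies in some bag; for every edge, both endpoints lie together in some bag; and for every vertex, the bags containing it form a connected subtree. Here vertex 5 appears in no bag, so the decomposition is invalid.

No — vertex 5 appears in no bag.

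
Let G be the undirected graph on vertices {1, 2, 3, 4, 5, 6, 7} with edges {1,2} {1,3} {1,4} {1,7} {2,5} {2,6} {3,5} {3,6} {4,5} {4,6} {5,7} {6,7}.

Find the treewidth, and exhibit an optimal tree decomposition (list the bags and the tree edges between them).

Treewidth 3.
One optimal decomposition is:
Bags: B1 = {1, 2, 5, 6}  B2 = {1, 5, 6, 7}  B3 = {1, 4, 5, 6}  B4 = {1, 3, 5, 6}
Tree: B1–B2, B2–B3, B3–B4

Every bag has size at most 4, so the width is 4 − 1 = 3 and tw(G) ≤ 3. For the lower bound: the 4 vertex sets {2,6}, {1,7}, {5}, {4} are disjoint, each induces a connected subgraph, and every pair is joined by at least one edge of G. Contracting each set to a single vertex therefore yields K_{4} as a minor, and since treewidth is minor-monotone, tw(G) ≥ tw(K_{4}) = 3. Therefore the treewidth is 3.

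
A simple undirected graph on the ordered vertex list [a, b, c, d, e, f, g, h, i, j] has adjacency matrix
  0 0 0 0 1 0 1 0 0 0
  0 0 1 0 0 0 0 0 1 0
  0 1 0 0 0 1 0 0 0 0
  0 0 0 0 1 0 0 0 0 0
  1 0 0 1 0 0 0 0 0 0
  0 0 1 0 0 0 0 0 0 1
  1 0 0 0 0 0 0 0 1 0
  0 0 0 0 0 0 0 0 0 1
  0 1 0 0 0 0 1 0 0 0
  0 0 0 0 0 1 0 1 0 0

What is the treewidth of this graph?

1

A width-1 tree decomposition is:
Bags: B1 = {h, j}  B2 = {f, j}  B3 = {c, f}  B4 = {b, c}  B5 = {b, i}  B6 = {g, i}  B7 = {a, g}  B8 = {a, e}  B9 = {d, e}
Tree: B1–B2, B2–B3, B3–B4, B4–B5, B5–B6, B6–B7, B7–B8, B8–B9
The largest bag has 2 vertices, giving width 1; this decomposition certifies tw(G) ≤ 1. Any graph with an edge has treewidth ≥ 1, and G has the edge h–j. The upper and lower bounds meet at 1, so that is the treewidth.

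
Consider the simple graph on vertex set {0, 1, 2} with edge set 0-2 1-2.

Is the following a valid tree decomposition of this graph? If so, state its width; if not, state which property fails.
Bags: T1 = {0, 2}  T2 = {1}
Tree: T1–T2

A tree decomposition must satisfy three properties: every vertex lies in some bag; for every edge, both endpoints lie together in some bag; and for every vertex, the bags containing it form a connected subtree. Here edge (2,1) lies in no bag, so the decomposition is invalid.

No — edge (2,1) lies in no bag.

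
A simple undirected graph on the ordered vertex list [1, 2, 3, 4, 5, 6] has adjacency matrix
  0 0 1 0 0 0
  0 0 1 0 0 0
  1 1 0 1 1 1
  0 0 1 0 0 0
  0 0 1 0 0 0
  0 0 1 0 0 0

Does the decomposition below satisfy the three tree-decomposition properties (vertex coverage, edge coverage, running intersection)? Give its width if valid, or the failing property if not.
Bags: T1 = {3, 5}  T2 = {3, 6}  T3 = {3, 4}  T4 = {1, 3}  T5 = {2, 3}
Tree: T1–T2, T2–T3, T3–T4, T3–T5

Yes; width 1.

Vertex coverage: the bags together contain {1, 2, 3, 4, 5, 6}, the full vertex set. Edge coverage: each edge of G has both endpoints in at least one bag. Running intersection: for every vertex, the bags containing it form a connected subtree. All three properties hold, so this is a valid tree decomposition of width max|bag| − 1 = 1, and hence tw(G) ≤ 1.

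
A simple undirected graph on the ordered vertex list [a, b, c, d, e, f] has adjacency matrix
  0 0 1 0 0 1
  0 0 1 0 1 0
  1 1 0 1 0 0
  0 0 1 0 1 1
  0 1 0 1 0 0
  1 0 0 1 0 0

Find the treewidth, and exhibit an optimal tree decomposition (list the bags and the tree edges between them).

The largest bag has 3 vertices, giving width 2; this decomposition certifies tw(G) ≤ 2. The edges b–e–d–c–b form a cycle, so G is not a tree and its treewidth is at least 2. Combining the bounds, tw(G) = 2.

Treewidth 2.
One such decomposition:
Bags: B1 = {b, c, e}  B2 = {c, d, e}  B3 = {a, c, d}  B4 = {a, d, f}
Tree: B1–B2, B2–B3, B3–B4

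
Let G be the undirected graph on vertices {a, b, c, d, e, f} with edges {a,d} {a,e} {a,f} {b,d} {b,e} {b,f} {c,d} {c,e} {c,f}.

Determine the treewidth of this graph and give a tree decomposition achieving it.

Every bag has size at most 4, so the width is 4 − 1 = 3 and tw(G) ≤ 3. For the lower bound: the 4 vertex sets {b,d}, {a,e}, {c}, {f} are disjoint, each induces a connected subgraph, and every pair is joined by at least one edge of G. Contracting each set to a single vertex therefore yields K_{4} as a minor, and since treewidth is minor-monotone, tw(G) ≥ tw(K_{4}) = 3. Therefore the treewidth is 3.

Treewidth 3.
One optimal decomposition is:
Bags: B1 = {a, b, c, d}  B2 = {a, b, c, e}  B3 = {a, b, c, f}
Tree: B1–B2, B2–B3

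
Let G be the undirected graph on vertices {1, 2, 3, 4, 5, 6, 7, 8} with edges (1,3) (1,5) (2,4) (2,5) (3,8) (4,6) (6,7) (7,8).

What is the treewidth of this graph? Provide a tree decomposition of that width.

Each bag holds 3 vertices, so the decomposition has width 2, which upper-bounds the treewidth. The edges 2–4–6–7–8–3–1–5–2 form a cycle, so G is not a tree and its treewidth is at least 2. Hence tw(G) = 2 exactly.

Treewidth 2.
One such decomposition:
Bags: B1 = {2, 4, 6}  B2 = {2, 6, 7}  B3 = {2, 7, 8}  B4 = {2, 3, 8}  B5 = {1, 2, 3}  B6 = {1, 2, 5}
Tree: B1–B2, B2–B3, B3–B4, B4–B5, B5–B6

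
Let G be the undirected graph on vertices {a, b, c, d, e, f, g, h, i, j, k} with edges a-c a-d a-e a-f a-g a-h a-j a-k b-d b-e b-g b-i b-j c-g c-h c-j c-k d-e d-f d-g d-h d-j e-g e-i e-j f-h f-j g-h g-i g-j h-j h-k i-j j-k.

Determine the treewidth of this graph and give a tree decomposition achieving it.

Treewidth 4.
One such decomposition:
Bags: B1 = {a, c, g, h, j}  B2 = {a, d, g, h, j}  B3 = {a, c, h, j, k}  B4 = {a, d, e, g, j}  B5 = {a, d, f, h, j}  B6 = {b, d, e, g, j}  B7 = {b, e, g, i, j}
Tree: B1–B2, B1–B3, B2–B4, B2–B5, B4–B6, B6–B7

The largest bag has 5 vertices, giving width 4; this decomposition certifies tw(G) ≤ 4. Conversely, {a, d, e, g, j} is a clique of size 5, and the vertices of any clique must share a bag in every tree decomposition; so some bag has ≥ 5 vertices and tw(G) ≥ 4. Therefore the treewidth is 4.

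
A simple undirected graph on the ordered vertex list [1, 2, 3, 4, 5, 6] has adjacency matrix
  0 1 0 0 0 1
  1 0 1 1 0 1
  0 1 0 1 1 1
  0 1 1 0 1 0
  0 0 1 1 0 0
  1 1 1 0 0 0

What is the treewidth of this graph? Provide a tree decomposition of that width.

Each bag holds 3 vertices, so the decomposition has width 2, which upper-bounds the treewidth. On the other hand G contains the 3-clique {1, 2, 6}. A clique must lie in a single bag of any decomposition, so no decomposition can have width below 2. Combining the bounds, tw(G) = 2.

Treewidth 2.
One optimal decomposition is:
Bags: B1 = {2, 3, 4}  B2 = {2, 3, 6}  B3 = {1, 2, 6}  B4 = {3, 4, 5}
Tree: B1–B2, B2–B3, B1–B4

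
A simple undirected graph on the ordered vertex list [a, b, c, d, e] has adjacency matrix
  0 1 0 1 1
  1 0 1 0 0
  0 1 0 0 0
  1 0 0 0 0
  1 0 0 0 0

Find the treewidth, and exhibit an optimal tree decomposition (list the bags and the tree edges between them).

Treewidth 1.
Bags: B1 = {a, b}  B2 = {b, c}  B3 = {a, e}  B4 = {a, d}
Tree: B1–B2, B1–B3, B1–B4

The largest bag has 2 vertices, giving width 1; this decomposition certifies tw(G) ≤ 1. Since G has at least one edge (e.g. a–b), it is not an edgeless graph, so tw(G) ≥ 1. The upper and lower bounds meet at 1, so that is the treewidth.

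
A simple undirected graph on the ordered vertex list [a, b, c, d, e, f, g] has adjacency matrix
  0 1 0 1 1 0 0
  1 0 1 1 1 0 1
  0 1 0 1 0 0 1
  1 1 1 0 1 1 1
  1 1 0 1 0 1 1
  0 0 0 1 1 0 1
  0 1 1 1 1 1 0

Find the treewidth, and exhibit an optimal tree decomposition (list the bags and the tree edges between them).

Each bag holds 4 vertices, so the decomposition has width 3, which upper-bounds the treewidth. Conversely, {d, e, f, g} is a clique of size 4, and the vertices of any clique must share a bag in every tree decomposition; so some bag has ≥ 4 vertices and tw(G) ≥ 3. Combining the bounds, tw(G) = 3.

Treewidth 3.
Bags: B1 = {d, e, f, g}  B2 = {b, d, e, g}  B3 = {b, c, d, g}  B4 = {a, b, d, e}
Tree: B1–B2, B2–B3, B2–B4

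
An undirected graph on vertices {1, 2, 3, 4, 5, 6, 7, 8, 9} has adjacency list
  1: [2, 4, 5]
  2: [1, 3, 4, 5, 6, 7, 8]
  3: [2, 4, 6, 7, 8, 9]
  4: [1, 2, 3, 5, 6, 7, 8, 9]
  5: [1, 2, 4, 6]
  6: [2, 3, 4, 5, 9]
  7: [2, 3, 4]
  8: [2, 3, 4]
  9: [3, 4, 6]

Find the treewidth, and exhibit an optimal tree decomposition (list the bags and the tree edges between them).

The largest bag has 4 vertices, giving width 3; this decomposition certifies tw(G) ≤ 3. For the lower bound, the 4 vertices {3, 4, 6, 9} are pairwise adjacent, and any tree decomposition puts a clique entirely inside one bag — forcing width ≥ 3. Therefore the treewidth is 3.

Treewidth 3.
One optimal decomposition is:
Bags: B1 = {2, 3, 4, 8}  B2 = {2, 3, 4, 6}  B3 = {2, 3, 4, 7}  B4 = {3, 4, 6, 9}  B5 = {2, 4, 5, 6}  B6 = {1, 2, 4, 5}
Tree: B1–B2, B1–B3, B2–B4, B2–B5, B5–B6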